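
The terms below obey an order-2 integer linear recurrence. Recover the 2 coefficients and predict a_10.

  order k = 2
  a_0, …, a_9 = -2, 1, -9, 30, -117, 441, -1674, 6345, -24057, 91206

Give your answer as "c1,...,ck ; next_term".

  a_2 = -3·1 + 3·-2 = -9
  a_3 = -3·-9 + 3·1 = 30
  a_4 = -3·30 + 3·-9 = -117
  a_5 = -3·-117 + 3·30 = 441
  a_6 = -3·441 + 3·-117 = -1674
  a_7 = -3·-1674 + 3·441 = 6345
  a_8 = -3·6345 + 3·-1674 = -24057
  a_9 = -3·-24057 + 3·6345 = 91206
  a_10 = -3·91206 + 3·-24057 = -345789

-3,3 ; -345789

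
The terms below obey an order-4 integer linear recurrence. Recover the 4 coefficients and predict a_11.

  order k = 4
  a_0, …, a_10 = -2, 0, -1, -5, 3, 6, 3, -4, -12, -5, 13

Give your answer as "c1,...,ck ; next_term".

0,-1,-1,-1 ; 21

  a_4 = 0·-5 + -1·-1 + -1·0 + -1·-2 = 3
  a_5 = 0·3 + -1·-5 + -1·-1 + -1·0 = 6
  a_6 = 0·6 + -1·3 + -1·-5 + -1·-1 = 3
  a_7 = 0·3 + -1·6 + -1·3 + -1·-5 = -4
  a_8 = 0·-4 + -1·3 + -1·6 + -1·3 = -12
  a_9 = 0·-12 + -1·-4 + -1·3 + -1·6 = -5
  a_10 = 0·-5 + -1·-12 + -1·-4 + -1·3 = 13
  a_11 = 0·13 + -1·-5 + -1·-12 + -1·-4 = 21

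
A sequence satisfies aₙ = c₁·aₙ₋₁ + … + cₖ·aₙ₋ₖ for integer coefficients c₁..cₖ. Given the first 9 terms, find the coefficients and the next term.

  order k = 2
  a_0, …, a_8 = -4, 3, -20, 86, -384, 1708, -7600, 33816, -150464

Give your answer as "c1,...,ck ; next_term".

-4,2 ; 669488

  a_2 = -4·3 + 2·-4 = -20
  a_3 = -4·-20 + 2·3 = 86
  a_4 = -4·86 + 2·-20 = -384
  a_5 = -4·-384 + 2·86 = 1708
  a_6 = -4·1708 + 2·-384 = -7600
  a_7 = -4·-7600 + 2·1708 = 33816
  a_8 = -4·33816 + 2·-7600 = -150464
  a_9 = -4·-150464 + 2·33816 = 669488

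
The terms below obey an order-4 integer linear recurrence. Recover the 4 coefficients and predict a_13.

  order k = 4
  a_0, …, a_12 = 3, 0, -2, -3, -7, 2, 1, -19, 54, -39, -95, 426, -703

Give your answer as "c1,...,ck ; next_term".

-1,-1,4,-4 ; 53

  a_4 = -1·-3 + -1·-2 + 4·0 + -4·3 = -7
  a_5 = -1·-7 + -1·-3 + 4·-2 + -4·0 = 2
  a_6 = -1·2 + -1·-7 + 4·-3 + -4·-2 = 1
  a_7 = -1·1 + -1·2 + 4·-7 + -4·-3 = -19
  a_8 = -1·-19 + -1·1 + 4·2 + -4·-7 = 54
  a_9 = -1·54 + -1·-19 + 4·1 + -4·2 = -39
  a_10 = -1·-39 + -1·54 + 4·-19 + -4·1 = -95
  a_11 = -1·-95 + -1·-39 + 4·54 + -4·-19 = 426
  a_12 = -1·426 + -1·-95 + 4·-39 + -4·54 = -703
  a_13 = -1·-703 + -1·426 + 4·-95 + -4·-39 = 53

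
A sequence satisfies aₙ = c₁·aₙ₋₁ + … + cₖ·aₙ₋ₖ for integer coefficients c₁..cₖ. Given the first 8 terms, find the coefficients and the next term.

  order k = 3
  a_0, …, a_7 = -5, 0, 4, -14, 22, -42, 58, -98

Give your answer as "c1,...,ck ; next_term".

  a_3 = -1·4 + 2·0 + 2·-5 = -14
  a_4 = -1·-14 + 2·4 + 2·0 = 22
  a_5 = -1·22 + 2·-14 + 2·4 = -42
  a_6 = -1·-42 + 2·22 + 2·-14 = 58
  a_7 = -1·58 + 2·-42 + 2·22 = -98
  a_8 = -1·-98 + 2·58 + 2·-42 = 130

-1,2,2 ; 130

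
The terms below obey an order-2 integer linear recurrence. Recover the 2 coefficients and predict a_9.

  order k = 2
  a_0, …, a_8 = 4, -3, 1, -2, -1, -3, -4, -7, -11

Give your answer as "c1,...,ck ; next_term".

  a_2 = 1·-3 + 1·4 = 1
  a_3 = 1·1 + 1·-3 = -2
  a_4 = 1·-2 + 1·1 = -1
  a_5 = 1·-1 + 1·-2 = -3
  a_6 = 1·-3 + 1·-1 = -4
  a_7 = 1·-4 + 1·-3 = -7
  a_8 = 1·-7 + 1·-4 = -11
  a_9 = 1·-11 + 1·-7 = -18

1,1 ; -18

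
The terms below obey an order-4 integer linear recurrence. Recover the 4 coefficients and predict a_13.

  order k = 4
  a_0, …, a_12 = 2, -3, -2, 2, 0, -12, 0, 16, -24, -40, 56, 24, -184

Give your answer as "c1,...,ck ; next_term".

0,-1,2,2 ; 8

  a_4 = 0·2 + -1·-2 + 2·-3 + 2·2 = 0
  a_5 = 0·0 + -1·2 + 2·-2 + 2·-3 = -12
  a_6 = 0·-12 + -1·0 + 2·2 + 2·-2 = 0
  a_7 = 0·0 + -1·-12 + 2·0 + 2·2 = 16
  a_8 = 0·16 + -1·0 + 2·-12 + 2·0 = -24
  a_9 = 0·-24 + -1·16 + 2·0 + 2·-12 = -40
  a_10 = 0·-40 + -1·-24 + 2·16 + 2·0 = 56
  a_11 = 0·56 + -1·-40 + 2·-24 + 2·16 = 24
  a_12 = 0·24 + -1·56 + 2·-40 + 2·-24 = -184
  a_13 = 0·-184 + -1·24 + 2·56 + 2·-40 = 8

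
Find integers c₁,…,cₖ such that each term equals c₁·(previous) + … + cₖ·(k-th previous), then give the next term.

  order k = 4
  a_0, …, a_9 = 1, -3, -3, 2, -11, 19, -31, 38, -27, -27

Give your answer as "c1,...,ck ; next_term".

  a_4 = -2·2 + 0·-3 + 2·-3 + -1·1 = -11
  a_5 = -2·-11 + 0·2 + 2·-3 + -1·-3 = 19
  a_6 = -2·19 + 0·-11 + 2·2 + -1·-3 = -31
  a_7 = -2·-31 + 0·19 + 2·-11 + -1·2 = 38
  a_8 = -2·38 + 0·-31 + 2·19 + -1·-11 = -27
  a_9 = -2·-27 + 0·38 + 2·-31 + -1·19 = -27
  a_10 = -2·-27 + 0·-27 + 2·38 + -1·-31 = 161

-2,0,2,-1 ; 161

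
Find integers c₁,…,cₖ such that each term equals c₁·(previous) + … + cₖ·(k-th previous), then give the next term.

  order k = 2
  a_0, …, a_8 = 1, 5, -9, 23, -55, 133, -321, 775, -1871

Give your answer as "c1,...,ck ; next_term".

  a_2 = -2·5 + 1·1 = -9
  a_3 = -2·-9 + 1·5 = 23
  a_4 = -2·23 + 1·-9 = -55
  a_5 = -2·-55 + 1·23 = 133
  a_6 = -2·133 + 1·-55 = -321
  a_7 = -2·-321 + 1·133 = 775
  a_8 = -2·775 + 1·-321 = -1871
  a_9 = -2·-1871 + 1·775 = 4517

-2,1 ; 4517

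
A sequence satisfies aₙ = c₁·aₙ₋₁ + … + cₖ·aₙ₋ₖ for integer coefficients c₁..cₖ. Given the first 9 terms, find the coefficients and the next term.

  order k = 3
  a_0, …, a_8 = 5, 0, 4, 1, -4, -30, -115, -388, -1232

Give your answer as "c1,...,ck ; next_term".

  a_3 = 4·4 + -2·0 + -3·5 = 1
  a_4 = 4·1 + -2·4 + -3·0 = -4
  a_5 = 4·-4 + -2·1 + -3·4 = -30
  a_6 = 4·-30 + -2·-4 + -3·1 = -115
  a_7 = 4·-115 + -2·-30 + -3·-4 = -388
  a_8 = 4·-388 + -2·-115 + -3·-30 = -1232
  a_9 = 4·-1232 + -2·-388 + -3·-115 = -3807

4,-2,-3 ; -3807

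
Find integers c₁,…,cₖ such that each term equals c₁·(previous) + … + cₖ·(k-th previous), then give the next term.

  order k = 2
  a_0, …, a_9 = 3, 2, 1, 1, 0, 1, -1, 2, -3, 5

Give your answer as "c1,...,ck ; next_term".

  a_2 = -1·2 + 1·3 = 1
  a_3 = -1·1 + 1·2 = 1
  a_4 = -1·1 + 1·1 = 0
  a_5 = -1·0 + 1·1 = 1
  a_6 = -1·1 + 1·0 = -1
  a_7 = -1·-1 + 1·1 = 2
  a_8 = -1·2 + 1·-1 = -3
  a_9 = -1·-3 + 1·2 = 5
  a_10 = -1·5 + 1·-3 = -8

-1,1 ; -8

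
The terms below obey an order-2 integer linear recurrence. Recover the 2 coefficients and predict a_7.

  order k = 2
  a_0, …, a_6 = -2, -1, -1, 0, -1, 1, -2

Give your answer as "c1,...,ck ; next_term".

-1,1 ; 3

  a_2 = -1·-1 + 1·-2 = -1
  a_3 = -1·-1 + 1·-1 = 0
  a_4 = -1·0 + 1·-1 = -1
  a_5 = -1·-1 + 1·0 = 1
  a_6 = -1·1 + 1·-1 = -2
  a_7 = -1·-2 + 1·1 = 3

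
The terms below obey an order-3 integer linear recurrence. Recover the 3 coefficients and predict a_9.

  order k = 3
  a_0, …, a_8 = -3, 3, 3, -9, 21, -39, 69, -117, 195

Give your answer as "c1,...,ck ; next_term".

  a_3 = -2·3 + 0·3 + 1·-3 = -9
  a_4 = -2·-9 + 0·3 + 1·3 = 21
  a_5 = -2·21 + 0·-9 + 1·3 = -39
  a_6 = -2·-39 + 0·21 + 1·-9 = 69
  a_7 = -2·69 + 0·-39 + 1·21 = -117
  a_8 = -2·-117 + 0·69 + 1·-39 = 195
  a_9 = -2·195 + 0·-117 + 1·69 = -321

-2,0,1 ; -321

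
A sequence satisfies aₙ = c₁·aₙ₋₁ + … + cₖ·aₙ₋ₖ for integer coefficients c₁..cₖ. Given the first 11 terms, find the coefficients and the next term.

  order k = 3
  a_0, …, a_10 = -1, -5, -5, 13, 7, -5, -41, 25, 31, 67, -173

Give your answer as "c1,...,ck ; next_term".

  a_3 = -1·-5 + -1·-5 + -3·-1 = 13
  a_4 = -1·13 + -1·-5 + -3·-5 = 7
  a_5 = -1·7 + -1·13 + -3·-5 = -5
  a_6 = -1·-5 + -1·7 + -3·13 = -41
  a_7 = -1·-41 + -1·-5 + -3·7 = 25
  a_8 = -1·25 + -1·-41 + -3·-5 = 31
  a_9 = -1·31 + -1·25 + -3·-41 = 67
  a_10 = -1·67 + -1·31 + -3·25 = -173
  a_11 = -1·-173 + -1·67 + -3·31 = 13

-1,-1,-3 ; 13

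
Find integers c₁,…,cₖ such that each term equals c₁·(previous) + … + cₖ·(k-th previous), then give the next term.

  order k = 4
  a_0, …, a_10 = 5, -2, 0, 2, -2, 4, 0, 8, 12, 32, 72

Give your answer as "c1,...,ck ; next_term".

2,2,-2,-2 ; 168

  a_4 = 2·2 + 2·0 + -2·-2 + -2·5 = -2
  a_5 = 2·-2 + 2·2 + -2·0 + -2·-2 = 4
  a_6 = 2·4 + 2·-2 + -2·2 + -2·0 = 0
  a_7 = 2·0 + 2·4 + -2·-2 + -2·2 = 8
  a_8 = 2·8 + 2·0 + -2·4 + -2·-2 = 12
  a_9 = 2·12 + 2·8 + -2·0 + -2·4 = 32
  a_10 = 2·32 + 2·12 + -2·8 + -2·0 = 72
  a_11 = 2·72 + 2·32 + -2·12 + -2·8 = 168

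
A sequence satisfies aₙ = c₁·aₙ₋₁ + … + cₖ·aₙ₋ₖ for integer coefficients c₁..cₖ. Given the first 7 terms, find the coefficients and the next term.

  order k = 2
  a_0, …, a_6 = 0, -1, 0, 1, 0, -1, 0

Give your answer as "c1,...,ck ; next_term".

0,-1 ; 1

  a_2 = 0·-1 + -1·0 = 0
  a_3 = 0·0 + -1·-1 = 1
  a_4 = 0·1 + -1·0 = 0
  a_5 = 0·0 + -1·1 = -1
  a_6 = 0·-1 + -1·0 = 0
  a_7 = 0·0 + -1·-1 = 1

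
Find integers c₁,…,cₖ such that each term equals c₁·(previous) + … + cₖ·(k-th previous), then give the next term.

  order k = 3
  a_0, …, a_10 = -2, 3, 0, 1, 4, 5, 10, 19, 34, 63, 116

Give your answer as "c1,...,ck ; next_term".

1,1,1 ; 213

  a_3 = 1·0 + 1·3 + 1·-2 = 1
  a_4 = 1·1 + 1·0 + 1·3 = 4
  a_5 = 1·4 + 1·1 + 1·0 = 5
  a_6 = 1·5 + 1·4 + 1·1 = 10
  a_7 = 1·10 + 1·5 + 1·4 = 19
  a_8 = 1·19 + 1·10 + 1·5 = 34
  a_9 = 1·34 + 1·19 + 1·10 = 63
  a_10 = 1·63 + 1·34 + 1·19 = 116
  a_11 = 1·116 + 1·63 + 1·34 = 213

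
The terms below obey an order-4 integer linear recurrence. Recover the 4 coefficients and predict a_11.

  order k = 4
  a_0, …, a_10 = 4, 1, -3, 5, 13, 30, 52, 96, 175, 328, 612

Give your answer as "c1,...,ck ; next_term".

  a_4 = 2·5 + 0·-3 + -1·1 + 1·4 = 13
  a_5 = 2·13 + 0·5 + -1·-3 + 1·1 = 30
  a_6 = 2·30 + 0·13 + -1·5 + 1·-3 = 52
  a_7 = 2·52 + 0·30 + -1·13 + 1·5 = 96
  a_8 = 2·96 + 0·52 + -1·30 + 1·13 = 175
  a_9 = 2·175 + 0·96 + -1·52 + 1·30 = 328
  a_10 = 2·328 + 0·175 + -1·96 + 1·52 = 612
  a_11 = 2·612 + 0·328 + -1·175 + 1·96 = 1145

2,0,-1,1 ; 1145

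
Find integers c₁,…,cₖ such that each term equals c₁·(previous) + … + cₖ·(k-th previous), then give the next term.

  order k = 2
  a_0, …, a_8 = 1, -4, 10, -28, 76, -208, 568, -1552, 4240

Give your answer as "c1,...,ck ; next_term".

  a_2 = -2·-4 + 2·1 = 10
  a_3 = -2·10 + 2·-4 = -28
  a_4 = -2·-28 + 2·10 = 76
  a_5 = -2·76 + 2·-28 = -208
  a_6 = -2·-208 + 2·76 = 568
  a_7 = -2·568 + 2·-208 = -1552
  a_8 = -2·-1552 + 2·568 = 4240
  a_9 = -2·4240 + 2·-1552 = -11584

-2,2 ; -11584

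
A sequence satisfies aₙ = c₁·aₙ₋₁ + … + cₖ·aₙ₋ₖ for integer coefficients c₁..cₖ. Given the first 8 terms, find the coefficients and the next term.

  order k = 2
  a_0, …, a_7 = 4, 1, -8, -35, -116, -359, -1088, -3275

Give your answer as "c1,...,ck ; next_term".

  a_2 = 4·1 + -3·4 = -8
  a_3 = 4·-8 + -3·1 = -35
  a_4 = 4·-35 + -3·-8 = -116
  a_5 = 4·-116 + -3·-35 = -359
  a_6 = 4·-359 + -3·-116 = -1088
  a_7 = 4·-1088 + -3·-359 = -3275
  a_8 = 4·-3275 + -3·-1088 = -9836

4,-3 ; -9836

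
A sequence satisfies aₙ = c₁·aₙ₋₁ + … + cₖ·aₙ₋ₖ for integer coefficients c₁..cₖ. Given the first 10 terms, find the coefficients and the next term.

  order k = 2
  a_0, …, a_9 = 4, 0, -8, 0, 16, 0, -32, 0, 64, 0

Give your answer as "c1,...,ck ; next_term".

0,-2 ; -128

  a_2 = 0·0 + -2·4 = -8
  a_3 = 0·-8 + -2·0 = 0
  a_4 = 0·0 + -2·-8 = 16
  a_5 = 0·16 + -2·0 = 0
  a_6 = 0·0 + -2·16 = -32
  a_7 = 0·-32 + -2·0 = 0
  a_8 = 0·0 + -2·-32 = 64
  a_9 = 0·64 + -2·0 = 0
  a_10 = 0·0 + -2·64 = -128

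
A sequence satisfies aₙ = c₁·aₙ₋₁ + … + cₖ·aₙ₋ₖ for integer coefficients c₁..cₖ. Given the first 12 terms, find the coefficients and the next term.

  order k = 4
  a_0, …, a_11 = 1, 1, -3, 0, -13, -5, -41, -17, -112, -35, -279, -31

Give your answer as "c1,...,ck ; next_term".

1,3,-3,-1 ; -651

  a_4 = 1·0 + 3·-3 + -3·1 + -1·1 = -13
  a_5 = 1·-13 + 3·0 + -3·-3 + -1·1 = -5
  a_6 = 1·-5 + 3·-13 + -3·0 + -1·-3 = -41
  a_7 = 1·-41 + 3·-5 + -3·-13 + -1·0 = -17
  a_8 = 1·-17 + 3·-41 + -3·-5 + -1·-13 = -112
  a_9 = 1·-112 + 3·-17 + -3·-41 + -1·-5 = -35
  a_10 = 1·-35 + 3·-112 + -3·-17 + -1·-41 = -279
  a_11 = 1·-279 + 3·-35 + -3·-112 + -1·-17 = -31
  a_12 = 1·-31 + 3·-279 + -3·-35 + -1·-112 = -651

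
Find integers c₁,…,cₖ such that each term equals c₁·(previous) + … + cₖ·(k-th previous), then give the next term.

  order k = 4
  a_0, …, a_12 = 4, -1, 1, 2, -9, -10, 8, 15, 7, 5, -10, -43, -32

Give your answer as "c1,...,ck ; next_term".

1,-2,1,-2 ; 34

  a_4 = 1·2 + -2·1 + 1·-1 + -2·4 = -9
  a_5 = 1·-9 + -2·2 + 1·1 + -2·-1 = -10
  a_6 = 1·-10 + -2·-9 + 1·2 + -2·1 = 8
  a_7 = 1·8 + -2·-10 + 1·-9 + -2·2 = 15
  a_8 = 1·15 + -2·8 + 1·-10 + -2·-9 = 7
  a_9 = 1·7 + -2·15 + 1·8 + -2·-10 = 5
  a_10 = 1·5 + -2·7 + 1·15 + -2·8 = -10
  a_11 = 1·-10 + -2·5 + 1·7 + -2·15 = -43
  a_12 = 1·-43 + -2·-10 + 1·5 + -2·7 = -32
  a_13 = 1·-32 + -2·-43 + 1·-10 + -2·5 = 34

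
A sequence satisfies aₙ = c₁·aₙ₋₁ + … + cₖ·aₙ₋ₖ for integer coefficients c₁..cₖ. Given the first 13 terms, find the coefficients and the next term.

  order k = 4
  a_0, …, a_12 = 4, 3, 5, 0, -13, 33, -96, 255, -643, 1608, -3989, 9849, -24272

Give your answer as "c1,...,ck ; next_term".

-3,-1,0,-2 ; 59751

  a_4 = -3·0 + -1·5 + 0·3 + -2·4 = -13
  a_5 = -3·-13 + -1·0 + 0·5 + -2·3 = 33
  a_6 = -3·33 + -1·-13 + 0·0 + -2·5 = -96
  a_7 = -3·-96 + -1·33 + 0·-13 + -2·0 = 255
  a_8 = -3·255 + -1·-96 + 0·33 + -2·-13 = -643
  a_9 = -3·-643 + -1·255 + 0·-96 + -2·33 = 1608
  a_10 = -3·1608 + -1·-643 + 0·255 + -2·-96 = -3989
  a_11 = -3·-3989 + -1·1608 + 0·-643 + -2·255 = 9849
  a_12 = -3·9849 + -1·-3989 + 0·1608 + -2·-643 = -24272
  a_13 = -3·-24272 + -1·9849 + 0·-3989 + -2·1608 = 59751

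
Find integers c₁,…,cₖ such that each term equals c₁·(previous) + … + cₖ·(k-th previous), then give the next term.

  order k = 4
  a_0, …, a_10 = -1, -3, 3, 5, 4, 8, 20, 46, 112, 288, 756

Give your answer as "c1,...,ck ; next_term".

  a_4 = 4·5 + -4·3 + 2·-3 + -2·-1 = 4
  a_5 = 4·4 + -4·5 + 2·3 + -2·-3 = 8
  a_6 = 4·8 + -4·4 + 2·5 + -2·3 = 20
  a_7 = 4·20 + -4·8 + 2·4 + -2·5 = 46
  a_8 = 4·46 + -4·20 + 2·8 + -2·4 = 112
  a_9 = 4·112 + -4·46 + 2·20 + -2·8 = 288
  a_10 = 4·288 + -4·112 + 2·46 + -2·20 = 756
  a_11 = 4·756 + -4·288 + 2·112 + -2·46 = 2004

4,-4,2,-2 ; 2004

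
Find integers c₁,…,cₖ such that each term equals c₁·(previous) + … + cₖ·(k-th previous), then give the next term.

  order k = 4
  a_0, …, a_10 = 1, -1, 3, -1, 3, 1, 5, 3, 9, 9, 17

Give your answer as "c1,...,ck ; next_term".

  a_4 = 0·-1 + 1·3 + 1·-1 + 1·1 = 3
  a_5 = 0·3 + 1·-1 + 1·3 + 1·-1 = 1
  a_6 = 0·1 + 1·3 + 1·-1 + 1·3 = 5
  a_7 = 0·5 + 1·1 + 1·3 + 1·-1 = 3
  a_8 = 0·3 + 1·5 + 1·1 + 1·3 = 9
  a_9 = 0·9 + 1·3 + 1·5 + 1·1 = 9
  a_10 = 0·9 + 1·9 + 1·3 + 1·5 = 17
  a_11 = 0·17 + 1·9 + 1·9 + 1·3 = 21

0,1,1,1 ; 21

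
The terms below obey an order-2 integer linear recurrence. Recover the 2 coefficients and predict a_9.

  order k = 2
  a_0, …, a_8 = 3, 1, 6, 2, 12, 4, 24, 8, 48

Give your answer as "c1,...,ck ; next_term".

0,2 ; 16

  a_2 = 0·1 + 2·3 = 6
  a_3 = 0·6 + 2·1 = 2
  a_4 = 0·2 + 2·6 = 12
  a_5 = 0·12 + 2·2 = 4
  a_6 = 0·4 + 2·12 = 24
  a_7 = 0·24 + 2·4 = 8
  a_8 = 0·8 + 2·24 = 48
  a_9 = 0·48 + 2·8 = 16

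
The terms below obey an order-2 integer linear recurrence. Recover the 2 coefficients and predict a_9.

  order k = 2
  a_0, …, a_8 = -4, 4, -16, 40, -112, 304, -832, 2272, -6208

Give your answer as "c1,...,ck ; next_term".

-2,2 ; 16960

  a_2 = -2·4 + 2·-4 = -16
  a_3 = -2·-16 + 2·4 = 40
  a_4 = -2·40 + 2·-16 = -112
  a_5 = -2·-112 + 2·40 = 304
  a_6 = -2·304 + 2·-112 = -832
  a_7 = -2·-832 + 2·304 = 2272
  a_8 = -2·2272 + 2·-832 = -6208
  a_9 = -2·-6208 + 2·2272 = 16960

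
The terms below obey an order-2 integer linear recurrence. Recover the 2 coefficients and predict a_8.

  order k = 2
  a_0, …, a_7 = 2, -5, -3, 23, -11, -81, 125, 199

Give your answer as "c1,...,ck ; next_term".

-1,-4 ; -699

  a_2 = -1·-5 + -4·2 = -3
  a_3 = -1·-3 + -4·-5 = 23
  a_4 = -1·23 + -4·-3 = -11
  a_5 = -1·-11 + -4·23 = -81
  a_6 = -1·-81 + -4·-11 = 125
  a_7 = -1·125 + -4·-81 = 199
  a_8 = -1·199 + -4·125 = -699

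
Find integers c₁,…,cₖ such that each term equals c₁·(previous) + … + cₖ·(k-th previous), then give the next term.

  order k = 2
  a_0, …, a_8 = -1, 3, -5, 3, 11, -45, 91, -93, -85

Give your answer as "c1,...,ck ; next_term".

  a_2 = -3·3 + -4·-1 = -5
  a_3 = -3·-5 + -4·3 = 3
  a_4 = -3·3 + -4·-5 = 11
  a_5 = -3·11 + -4·3 = -45
  a_6 = -3·-45 + -4·11 = 91
  a_7 = -3·91 + -4·-45 = -93
  a_8 = -3·-93 + -4·91 = -85
  a_9 = -3·-85 + -4·-93 = 627

-3,-4 ; 627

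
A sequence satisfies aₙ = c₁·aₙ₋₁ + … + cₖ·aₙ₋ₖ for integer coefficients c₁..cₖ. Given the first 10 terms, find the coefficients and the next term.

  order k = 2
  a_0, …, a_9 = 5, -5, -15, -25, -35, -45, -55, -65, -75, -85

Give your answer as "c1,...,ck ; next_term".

  a_2 = 2·-5 + -1·5 = -15
  a_3 = 2·-15 + -1·-5 = -25
  a_4 = 2·-25 + -1·-15 = -35
  a_5 = 2·-35 + -1·-25 = -45
  a_6 = 2·-45 + -1·-35 = -55
  a_7 = 2·-55 + -1·-45 = -65
  a_8 = 2·-65 + -1·-55 = -75
  a_9 = 2·-75 + -1·-65 = -85
  a_10 = 2·-85 + -1·-75 = -95

2,-1 ; -95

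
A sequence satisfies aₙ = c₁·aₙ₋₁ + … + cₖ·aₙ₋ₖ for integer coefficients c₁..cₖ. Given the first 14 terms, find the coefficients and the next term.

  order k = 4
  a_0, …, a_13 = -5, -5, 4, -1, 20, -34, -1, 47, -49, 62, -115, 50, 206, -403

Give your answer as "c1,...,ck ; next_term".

-2,-3,-3,-3 ; 383

  a_4 = -2·-1 + -3·4 + -3·-5 + -3·-5 = 20
  a_5 = -2·20 + -3·-1 + -3·4 + -3·-5 = -34
  a_6 = -2·-34 + -3·20 + -3·-1 + -3·4 = -1
  a_7 = -2·-1 + -3·-34 + -3·20 + -3·-1 = 47
  a_8 = -2·47 + -3·-1 + -3·-34 + -3·20 = -49
  a_9 = -2·-49 + -3·47 + -3·-1 + -3·-34 = 62
  a_10 = -2·62 + -3·-49 + -3·47 + -3·-1 = -115
  a_11 = -2·-115 + -3·62 + -3·-49 + -3·47 = 50
  a_12 = -2·50 + -3·-115 + -3·62 + -3·-49 = 206
  a_13 = -2·206 + -3·50 + -3·-115 + -3·62 = -403
  a_14 = -2·-403 + -3·206 + -3·50 + -3·-115 = 383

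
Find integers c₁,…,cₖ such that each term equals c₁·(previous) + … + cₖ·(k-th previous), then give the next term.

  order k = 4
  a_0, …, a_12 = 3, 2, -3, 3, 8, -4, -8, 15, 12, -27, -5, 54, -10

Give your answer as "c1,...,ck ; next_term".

  a_4 = 0·3 + -1·-3 + 1·2 + 1·3 = 8
  a_5 = 0·8 + -1·3 + 1·-3 + 1·2 = -4
  a_6 = 0·-4 + -1·8 + 1·3 + 1·-3 = -8
  a_7 = 0·-8 + -1·-4 + 1·8 + 1·3 = 15
  a_8 = 0·15 + -1·-8 + 1·-4 + 1·8 = 12
  a_9 = 0·12 + -1·15 + 1·-8 + 1·-4 = -27
  a_10 = 0·-27 + -1·12 + 1·15 + 1·-8 = -5
  a_11 = 0·-5 + -1·-27 + 1·12 + 1·15 = 54
  a_12 = 0·54 + -1·-5 + 1·-27 + 1·12 = -10
  a_13 = 0·-10 + -1·54 + 1·-5 + 1·-27 = -86

0,-1,1,1 ; -86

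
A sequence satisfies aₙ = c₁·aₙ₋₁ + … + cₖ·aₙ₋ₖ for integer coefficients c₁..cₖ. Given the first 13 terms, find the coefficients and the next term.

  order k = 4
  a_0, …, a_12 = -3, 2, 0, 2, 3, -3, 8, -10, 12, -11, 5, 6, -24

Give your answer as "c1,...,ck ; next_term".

-1,1,1,-1 ; 46

  a_4 = -1·2 + 1·0 + 1·2 + -1·-3 = 3
  a_5 = -1·3 + 1·2 + 1·0 + -1·2 = -3
  a_6 = -1·-3 + 1·3 + 1·2 + -1·0 = 8
  a_7 = -1·8 + 1·-3 + 1·3 + -1·2 = -10
  a_8 = -1·-10 + 1·8 + 1·-3 + -1·3 = 12
  a_9 = -1·12 + 1·-10 + 1·8 + -1·-3 = -11
  a_10 = -1·-11 + 1·12 + 1·-10 + -1·8 = 5
  a_11 = -1·5 + 1·-11 + 1·12 + -1·-10 = 6
  a_12 = -1·6 + 1·5 + 1·-11 + -1·12 = -24
  a_13 = -1·-24 + 1·6 + 1·5 + -1·-11 = 46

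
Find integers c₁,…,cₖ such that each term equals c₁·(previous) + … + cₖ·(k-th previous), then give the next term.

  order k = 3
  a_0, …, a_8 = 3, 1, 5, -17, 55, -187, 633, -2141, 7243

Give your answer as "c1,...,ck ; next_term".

  a_3 = -3·5 + 1·1 + -1·3 = -17
  a_4 = -3·-17 + 1·5 + -1·1 = 55
  a_5 = -3·55 + 1·-17 + -1·5 = -187
  a_6 = -3·-187 + 1·55 + -1·-17 = 633
  a_7 = -3·633 + 1·-187 + -1·55 = -2141
  a_8 = -3·-2141 + 1·633 + -1·-187 = 7243
  a_9 = -3·7243 + 1·-2141 + -1·633 = -24503

-3,1,-1 ; -24503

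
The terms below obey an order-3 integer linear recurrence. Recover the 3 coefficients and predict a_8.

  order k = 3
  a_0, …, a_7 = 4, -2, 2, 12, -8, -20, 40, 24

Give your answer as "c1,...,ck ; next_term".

  a_3 = 0·2 + -2·-2 + 2·4 = 12
  a_4 = 0·12 + -2·2 + 2·-2 = -8
  a_5 = 0·-8 + -2·12 + 2·2 = -20
  a_6 = 0·-20 + -2·-8 + 2·12 = 40
  a_7 = 0·40 + -2·-20 + 2·-8 = 24
  a_8 = 0·24 + -2·40 + 2·-20 = -120

0,-2,2 ; -120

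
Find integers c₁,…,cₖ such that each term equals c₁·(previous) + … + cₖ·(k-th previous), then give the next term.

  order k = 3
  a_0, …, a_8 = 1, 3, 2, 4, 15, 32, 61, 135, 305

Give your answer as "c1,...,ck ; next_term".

  a_3 = 2·2 + -1·3 + 3·1 = 4
  a_4 = 2·4 + -1·2 + 3·3 = 15
  a_5 = 2·15 + -1·4 + 3·2 = 32
  a_6 = 2·32 + -1·15 + 3·4 = 61
  a_7 = 2·61 + -1·32 + 3·15 = 135
  a_8 = 2·135 + -1·61 + 3·32 = 305
  a_9 = 2·305 + -1·135 + 3·61 = 658

2,-1,3 ; 658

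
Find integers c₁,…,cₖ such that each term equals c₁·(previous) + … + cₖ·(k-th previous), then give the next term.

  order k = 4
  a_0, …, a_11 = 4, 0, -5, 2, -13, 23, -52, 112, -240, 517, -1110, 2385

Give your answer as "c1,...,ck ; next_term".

-2,1,1,-1 ; -5123

  a_4 = -2·2 + 1·-5 + 1·0 + -1·4 = -13
  a_5 = -2·-13 + 1·2 + 1·-5 + -1·0 = 23
  a_6 = -2·23 + 1·-13 + 1·2 + -1·-5 = -52
  a_7 = -2·-52 + 1·23 + 1·-13 + -1·2 = 112
  a_8 = -2·112 + 1·-52 + 1·23 + -1·-13 = -240
  a_9 = -2·-240 + 1·112 + 1·-52 + -1·23 = 517
  a_10 = -2·517 + 1·-240 + 1·112 + -1·-52 = -1110
  a_11 = -2·-1110 + 1·517 + 1·-240 + -1·112 = 2385
  a_12 = -2·2385 + 1·-1110 + 1·517 + -1·-240 = -5123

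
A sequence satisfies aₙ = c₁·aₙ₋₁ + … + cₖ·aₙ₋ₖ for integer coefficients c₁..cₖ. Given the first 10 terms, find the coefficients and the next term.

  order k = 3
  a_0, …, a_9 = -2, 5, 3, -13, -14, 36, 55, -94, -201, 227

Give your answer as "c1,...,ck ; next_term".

0,-3,-1 ; 697

  a_3 = 0·3 + -3·5 + -1·-2 = -13
  a_4 = 0·-13 + -3·3 + -1·5 = -14
  a_5 = 0·-14 + -3·-13 + -1·3 = 36
  a_6 = 0·36 + -3·-14 + -1·-13 = 55
  a_7 = 0·55 + -3·36 + -1·-14 = -94
  a_8 = 0·-94 + -3·55 + -1·36 = -201
  a_9 = 0·-201 + -3·-94 + -1·55 = 227
  a_10 = 0·227 + -3·-201 + -1·-94 = 697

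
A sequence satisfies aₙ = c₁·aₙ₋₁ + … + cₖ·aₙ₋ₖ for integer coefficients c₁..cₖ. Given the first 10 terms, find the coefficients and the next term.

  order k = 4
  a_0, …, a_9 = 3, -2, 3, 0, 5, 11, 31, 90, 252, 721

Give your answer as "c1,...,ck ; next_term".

  a_4 = 2·0 + 3·3 + -1·-2 + -2·3 = 5
  a_5 = 2·5 + 3·0 + -1·3 + -2·-2 = 11
  a_6 = 2·11 + 3·5 + -1·0 + -2·3 = 31
  a_7 = 2·31 + 3·11 + -1·5 + -2·0 = 90
  a_8 = 2·90 + 3·31 + -1·11 + -2·5 = 252
  a_9 = 2·252 + 3·90 + -1·31 + -2·11 = 721
  a_10 = 2·721 + 3·252 + -1·90 + -2·31 = 2046

2,3,-1,-2 ; 2046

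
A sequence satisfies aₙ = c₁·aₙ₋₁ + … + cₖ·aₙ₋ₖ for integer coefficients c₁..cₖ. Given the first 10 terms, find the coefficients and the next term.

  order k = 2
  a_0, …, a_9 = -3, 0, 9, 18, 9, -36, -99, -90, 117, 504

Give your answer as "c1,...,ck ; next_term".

  a_2 = 2·0 + -3·-3 = 9
  a_3 = 2·9 + -3·0 = 18
  a_4 = 2·18 + -3·9 = 9
  a_5 = 2·9 + -3·18 = -36
  a_6 = 2·-36 + -3·9 = -99
  a_7 = 2·-99 + -3·-36 = -90
  a_8 = 2·-90 + -3·-99 = 117
  a_9 = 2·117 + -3·-90 = 504
  a_10 = 2·504 + -3·117 = 657

2,-3 ; 657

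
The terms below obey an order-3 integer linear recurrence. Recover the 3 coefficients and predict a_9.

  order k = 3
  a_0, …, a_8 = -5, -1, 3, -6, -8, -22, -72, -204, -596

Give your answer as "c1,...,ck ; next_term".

2,2,2 ; -1744

  a_3 = 2·3 + 2·-1 + 2·-5 = -6
  a_4 = 2·-6 + 2·3 + 2·-1 = -8
  a_5 = 2·-8 + 2·-6 + 2·3 = -22
  a_6 = 2·-22 + 2·-8 + 2·-6 = -72
  a_7 = 2·-72 + 2·-22 + 2·-8 = -204
  a_8 = 2·-204 + 2·-72 + 2·-22 = -596
  a_9 = 2·-596 + 2·-204 + 2·-72 = -1744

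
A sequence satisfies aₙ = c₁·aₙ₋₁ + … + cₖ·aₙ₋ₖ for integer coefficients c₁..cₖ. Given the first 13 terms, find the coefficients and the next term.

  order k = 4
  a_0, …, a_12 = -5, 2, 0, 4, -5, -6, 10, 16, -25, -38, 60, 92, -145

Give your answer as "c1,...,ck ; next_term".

  a_4 = 0·4 + -2·0 + 0·2 + 1·-5 = -5
  a_5 = 0·-5 + -2·4 + 0·0 + 1·2 = -6
  a_6 = 0·-6 + -2·-5 + 0·4 + 1·0 = 10
  a_7 = 0·10 + -2·-6 + 0·-5 + 1·4 = 16
  a_8 = 0·16 + -2·10 + 0·-6 + 1·-5 = -25
  a_9 = 0·-25 + -2·16 + 0·10 + 1·-6 = -38
  a_10 = 0·-38 + -2·-25 + 0·16 + 1·10 = 60
  a_11 = 0·60 + -2·-38 + 0·-25 + 1·16 = 92
  a_12 = 0·92 + -2·60 + 0·-38 + 1·-25 = -145
  a_13 = 0·-145 + -2·92 + 0·60 + 1·-38 = -222

0,-2,0,1 ; -222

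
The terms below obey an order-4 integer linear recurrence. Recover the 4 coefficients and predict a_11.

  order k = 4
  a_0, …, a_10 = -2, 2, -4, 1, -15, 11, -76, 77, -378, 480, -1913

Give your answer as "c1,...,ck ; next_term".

-1,4,3,2 ; 2853

  a_4 = -1·1 + 4·-4 + 3·2 + 2·-2 = -15
  a_5 = -1·-15 + 4·1 + 3·-4 + 2·2 = 11
  a_6 = -1·11 + 4·-15 + 3·1 + 2·-4 = -76
  a_7 = -1·-76 + 4·11 + 3·-15 + 2·1 = 77
  a_8 = -1·77 + 4·-76 + 3·11 + 2·-15 = -378
  a_9 = -1·-378 + 4·77 + 3·-76 + 2·11 = 480
  a_10 = -1·480 + 4·-378 + 3·77 + 2·-76 = -1913
  a_11 = -1·-1913 + 4·480 + 3·-378 + 2·77 = 2853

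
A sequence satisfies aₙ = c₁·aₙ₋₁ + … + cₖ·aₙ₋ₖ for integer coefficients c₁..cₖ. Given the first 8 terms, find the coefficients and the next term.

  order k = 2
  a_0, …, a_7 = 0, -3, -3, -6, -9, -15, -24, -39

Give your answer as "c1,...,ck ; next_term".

  a_2 = 1·-3 + 1·0 = -3
  a_3 = 1·-3 + 1·-3 = -6
  a_4 = 1·-6 + 1·-3 = -9
  a_5 = 1·-9 + 1·-6 = -15
  a_6 = 1·-15 + 1·-9 = -24
  a_7 = 1·-24 + 1·-15 = -39
  a_8 = 1·-39 + 1·-24 = -63

1,1 ; -63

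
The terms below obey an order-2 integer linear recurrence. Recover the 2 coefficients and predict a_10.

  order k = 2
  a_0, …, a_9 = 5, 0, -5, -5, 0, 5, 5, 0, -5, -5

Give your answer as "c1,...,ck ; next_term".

1,-1 ; 0

  a_2 = 1·0 + -1·5 = -5
  a_3 = 1·-5 + -1·0 = -5
  a_4 = 1·-5 + -1·-5 = 0
  a_5 = 1·0 + -1·-5 = 5
  a_6 = 1·5 + -1·0 = 5
  a_7 = 1·5 + -1·5 = 0
  a_8 = 1·0 + -1·5 = -5
  a_9 = 1·-5 + -1·0 = -5
  a_10 = 1·-5 + -1·-5 = 0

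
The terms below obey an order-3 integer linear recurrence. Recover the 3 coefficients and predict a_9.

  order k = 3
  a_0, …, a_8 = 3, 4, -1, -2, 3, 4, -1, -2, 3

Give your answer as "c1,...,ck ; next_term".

  a_3 = 1·-1 + -1·4 + 1·3 = -2
  a_4 = 1·-2 + -1·-1 + 1·4 = 3
  a_5 = 1·3 + -1·-2 + 1·-1 = 4
  a_6 = 1·4 + -1·3 + 1·-2 = -1
  a_7 = 1·-1 + -1·4 + 1·3 = -2
  a_8 = 1·-2 + -1·-1 + 1·4 = 3
  a_9 = 1·3 + -1·-2 + 1·-1 = 4

1,-1,1 ; 4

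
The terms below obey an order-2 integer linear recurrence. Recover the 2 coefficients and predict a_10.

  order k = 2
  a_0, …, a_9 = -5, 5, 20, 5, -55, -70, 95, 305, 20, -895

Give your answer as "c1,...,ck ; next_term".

  a_2 = 1·5 + -3·-5 = 20
  a_3 = 1·20 + -3·5 = 5
  a_4 = 1·5 + -3·20 = -55
  a_5 = 1·-55 + -3·5 = -70
  a_6 = 1·-70 + -3·-55 = 95
  a_7 = 1·95 + -3·-70 = 305
  a_8 = 1·305 + -3·95 = 20
  a_9 = 1·20 + -3·305 = -895
  a_10 = 1·-895 + -3·20 = -955

1,-3 ; -955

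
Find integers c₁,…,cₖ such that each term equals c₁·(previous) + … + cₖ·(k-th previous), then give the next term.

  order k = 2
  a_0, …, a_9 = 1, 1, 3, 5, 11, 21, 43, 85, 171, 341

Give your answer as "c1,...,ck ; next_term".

  a_2 = 1·1 + 2·1 = 3
  a_3 = 1·3 + 2·1 = 5
  a_4 = 1·5 + 2·3 = 11
  a_5 = 1·11 + 2·5 = 21
  a_6 = 1·21 + 2·11 = 43
  a_7 = 1·43 + 2·21 = 85
  a_8 = 1·85 + 2·43 = 171
  a_9 = 1·171 + 2·85 = 341
  a_10 = 1·341 + 2·171 = 683

1,2 ; 683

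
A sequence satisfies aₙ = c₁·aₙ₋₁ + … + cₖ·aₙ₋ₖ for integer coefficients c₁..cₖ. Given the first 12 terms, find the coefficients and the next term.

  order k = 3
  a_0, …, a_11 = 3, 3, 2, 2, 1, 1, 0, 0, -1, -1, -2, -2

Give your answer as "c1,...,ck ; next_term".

  a_3 = 1·2 + 1·3 + -1·3 = 2
  a_4 = 1·2 + 1·2 + -1·3 = 1
  a_5 = 1·1 + 1·2 + -1·2 = 1
  a_6 = 1·1 + 1·1 + -1·2 = 0
  a_7 = 1·0 + 1·1 + -1·1 = 0
  a_8 = 1·0 + 1·0 + -1·1 = -1
  a_9 = 1·-1 + 1·0 + -1·0 = -1
  a_10 = 1·-1 + 1·-1 + -1·0 = -2
  a_11 = 1·-2 + 1·-1 + -1·-1 = -2
  a_12 = 1·-2 + 1·-2 + -1·-1 = -3

1,1,-1 ; -3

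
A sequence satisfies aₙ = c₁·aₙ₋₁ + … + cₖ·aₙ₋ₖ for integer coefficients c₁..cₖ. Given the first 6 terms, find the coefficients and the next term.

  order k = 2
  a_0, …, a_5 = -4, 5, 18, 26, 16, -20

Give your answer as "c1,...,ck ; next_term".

  a_2 = 2·5 + -2·-4 = 18
  a_3 = 2·18 + -2·5 = 26
  a_4 = 2·26 + -2·18 = 16
  a_5 = 2·16 + -2·26 = -20
  a_6 = 2·-20 + -2·16 = -72

2,-2 ; -72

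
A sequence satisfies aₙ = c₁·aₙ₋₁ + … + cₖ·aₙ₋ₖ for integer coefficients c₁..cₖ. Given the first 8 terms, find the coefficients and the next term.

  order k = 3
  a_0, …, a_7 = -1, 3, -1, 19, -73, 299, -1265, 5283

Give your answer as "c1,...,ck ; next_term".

  a_3 = -3·-1 + 4·3 + -4·-1 = 19
  a_4 = -3·19 + 4·-1 + -4·3 = -73
  a_5 = -3·-73 + 4·19 + -4·-1 = 299
  a_6 = -3·299 + 4·-73 + -4·19 = -1265
  a_7 = -3·-1265 + 4·299 + -4·-73 = 5283
  a_8 = -3·5283 + 4·-1265 + -4·299 = -22105

-3,4,-4 ; -22105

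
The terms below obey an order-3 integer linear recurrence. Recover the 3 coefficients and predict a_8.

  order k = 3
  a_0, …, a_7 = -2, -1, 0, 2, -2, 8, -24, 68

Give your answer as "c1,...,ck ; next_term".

  a_3 = -2·0 + 2·-1 + -2·-2 = 2
  a_4 = -2·2 + 2·0 + -2·-1 = -2
  a_5 = -2·-2 + 2·2 + -2·0 = 8
  a_6 = -2·8 + 2·-2 + -2·2 = -24
  a_7 = -2·-24 + 2·8 + -2·-2 = 68
  a_8 = -2·68 + 2·-24 + -2·8 = -200

-2,2,-2 ; -200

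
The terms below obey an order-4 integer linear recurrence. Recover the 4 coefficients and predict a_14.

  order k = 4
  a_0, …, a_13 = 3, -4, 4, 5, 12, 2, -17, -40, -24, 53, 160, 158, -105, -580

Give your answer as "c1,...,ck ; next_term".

2,-2,-1,2 ; -788

  a_4 = 2·5 + -2·4 + -1·-4 + 2·3 = 12
  a_5 = 2·12 + -2·5 + -1·4 + 2·-4 = 2
  a_6 = 2·2 + -2·12 + -1·5 + 2·4 = -17
  a_7 = 2·-17 + -2·2 + -1·12 + 2·5 = -40
  a_8 = 2·-40 + -2·-17 + -1·2 + 2·12 = -24
  a_9 = 2·-24 + -2·-40 + -1·-17 + 2·2 = 53
  a_10 = 2·53 + -2·-24 + -1·-40 + 2·-17 = 160
  a_11 = 2·160 + -2·53 + -1·-24 + 2·-40 = 158
  a_12 = 2·158 + -2·160 + -1·53 + 2·-24 = -105
  a_13 = 2·-105 + -2·158 + -1·160 + 2·53 = -580
  a_14 = 2·-580 + -2·-105 + -1·158 + 2·160 = -788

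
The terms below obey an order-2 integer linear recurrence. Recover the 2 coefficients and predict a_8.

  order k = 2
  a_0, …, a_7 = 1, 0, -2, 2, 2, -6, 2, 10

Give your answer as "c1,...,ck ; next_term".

-1,-2 ; -14

  a_2 = -1·0 + -2·1 = -2
  a_3 = -1·-2 + -2·0 = 2
  a_4 = -1·2 + -2·-2 = 2
  a_5 = -1·2 + -2·2 = -6
  a_6 = -1·-6 + -2·2 = 2
  a_7 = -1·2 + -2·-6 = 10
  a_8 = -1·10 + -2·2 = -14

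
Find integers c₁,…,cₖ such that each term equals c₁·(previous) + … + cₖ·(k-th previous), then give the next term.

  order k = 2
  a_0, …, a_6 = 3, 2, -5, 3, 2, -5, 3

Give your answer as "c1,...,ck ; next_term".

-1,-1 ; 2

  a_2 = -1·2 + -1·3 = -5
  a_3 = -1·-5 + -1·2 = 3
  a_4 = -1·3 + -1·-5 = 2
  a_5 = -1·2 + -1·3 = -5
  a_6 = -1·-5 + -1·2 = 3
  a_7 = -1·3 + -1·-5 = 2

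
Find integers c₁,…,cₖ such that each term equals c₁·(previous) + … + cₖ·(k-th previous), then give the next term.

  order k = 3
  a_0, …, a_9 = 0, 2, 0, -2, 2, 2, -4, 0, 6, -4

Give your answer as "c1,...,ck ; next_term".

0,-1,1 ; -6

  a_3 = 0·0 + -1·2 + 1·0 = -2
  a_4 = 0·-2 + -1·0 + 1·2 = 2
  a_5 = 0·2 + -1·-2 + 1·0 = 2
  a_6 = 0·2 + -1·2 + 1·-2 = -4
  a_7 = 0·-4 + -1·2 + 1·2 = 0
  a_8 = 0·0 + -1·-4 + 1·2 = 6
  a_9 = 0·6 + -1·0 + 1·-4 = -4
  a_10 = 0·-4 + -1·6 + 1·0 = -6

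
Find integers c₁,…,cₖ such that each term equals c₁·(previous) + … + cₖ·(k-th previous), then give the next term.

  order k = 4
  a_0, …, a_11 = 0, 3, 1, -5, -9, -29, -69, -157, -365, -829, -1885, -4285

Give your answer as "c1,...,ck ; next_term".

  a_4 = 2·-5 + 1·1 + 0·3 + -2·0 = -9
  a_5 = 2·-9 + 1·-5 + 0·1 + -2·3 = -29
  a_6 = 2·-29 + 1·-9 + 0·-5 + -2·1 = -69
  a_7 = 2·-69 + 1·-29 + 0·-9 + -2·-5 = -157
  a_8 = 2·-157 + 1·-69 + 0·-29 + -2·-9 = -365
  a_9 = 2·-365 + 1·-157 + 0·-69 + -2·-29 = -829
  a_10 = 2·-829 + 1·-365 + 0·-157 + -2·-69 = -1885
  a_11 = 2·-1885 + 1·-829 + 0·-365 + -2·-157 = -4285
  a_12 = 2·-4285 + 1·-1885 + 0·-829 + -2·-365 = -9725

2,1,0,-2 ; -9725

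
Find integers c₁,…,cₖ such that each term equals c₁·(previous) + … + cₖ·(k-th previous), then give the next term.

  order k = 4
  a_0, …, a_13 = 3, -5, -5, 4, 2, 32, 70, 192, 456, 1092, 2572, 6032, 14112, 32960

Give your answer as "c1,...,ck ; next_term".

  a_4 = 2·4 + 2·-5 + -2·-5 + -2·3 = 2
  a_5 = 2·2 + 2·4 + -2·-5 + -2·-5 = 32
  a_6 = 2·32 + 2·2 + -2·4 + -2·-5 = 70
  a_7 = 2·70 + 2·32 + -2·2 + -2·4 = 192
  a_8 = 2·192 + 2·70 + -2·32 + -2·2 = 456
  a_9 = 2·456 + 2·192 + -2·70 + -2·32 = 1092
  a_10 = 2·1092 + 2·456 + -2·192 + -2·70 = 2572
  a_11 = 2·2572 + 2·1092 + -2·456 + -2·192 = 6032
  a_12 = 2·6032 + 2·2572 + -2·1092 + -2·456 = 14112
  a_13 = 2·14112 + 2·6032 + -2·2572 + -2·1092 = 32960
  a_14 = 2·32960 + 2·14112 + -2·6032 + -2·2572 = 76936

2,2,-2,-2 ; 76936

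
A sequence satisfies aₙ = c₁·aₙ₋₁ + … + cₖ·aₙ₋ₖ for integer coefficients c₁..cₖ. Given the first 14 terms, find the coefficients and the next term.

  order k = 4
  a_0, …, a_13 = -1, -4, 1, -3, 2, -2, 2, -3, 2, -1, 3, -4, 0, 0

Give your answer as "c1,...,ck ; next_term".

0,-1,-1,1 ; 7

  a_4 = 0·-3 + -1·1 + -1·-4 + 1·-1 = 2
  a_5 = 0·2 + -1·-3 + -1·1 + 1·-4 = -2
  a_6 = 0·-2 + -1·2 + -1·-3 + 1·1 = 2
  a_7 = 0·2 + -1·-2 + -1·2 + 1·-3 = -3
  a_8 = 0·-3 + -1·2 + -1·-2 + 1·2 = 2
  a_9 = 0·2 + -1·-3 + -1·2 + 1·-2 = -1
  a_10 = 0·-1 + -1·2 + -1·-3 + 1·2 = 3
  a_11 = 0·3 + -1·-1 + -1·2 + 1·-3 = -4
  a_12 = 0·-4 + -1·3 + -1·-1 + 1·2 = 0
  a_13 = 0·0 + -1·-4 + -1·3 + 1·-1 = 0
  a_14 = 0·0 + -1·0 + -1·-4 + 1·3 = 7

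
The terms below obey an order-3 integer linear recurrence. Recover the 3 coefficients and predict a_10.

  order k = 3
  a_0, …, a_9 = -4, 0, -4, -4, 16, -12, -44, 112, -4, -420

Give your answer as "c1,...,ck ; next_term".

  a_3 = -1·-4 + -3·0 + 2·-4 = -4
  a_4 = -1·-4 + -3·-4 + 2·0 = 16
  a_5 = -1·16 + -3·-4 + 2·-4 = -12
  a_6 = -1·-12 + -3·16 + 2·-4 = -44
  a_7 = -1·-44 + -3·-12 + 2·16 = 112
  a_8 = -1·112 + -3·-44 + 2·-12 = -4
  a_9 = -1·-4 + -3·112 + 2·-44 = -420
  a_10 = -1·-420 + -3·-4 + 2·112 = 656

-1,-3,2 ; 656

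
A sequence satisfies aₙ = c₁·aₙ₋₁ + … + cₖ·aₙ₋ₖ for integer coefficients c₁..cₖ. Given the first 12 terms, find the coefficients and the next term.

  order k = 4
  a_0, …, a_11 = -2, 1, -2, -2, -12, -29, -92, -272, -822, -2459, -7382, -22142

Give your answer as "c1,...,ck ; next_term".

  a_4 = 2·-2 + 2·-2 + 2·1 + 3·-2 = -12
  a_5 = 2·-12 + 2·-2 + 2·-2 + 3·1 = -29
  a_6 = 2·-29 + 2·-12 + 2·-2 + 3·-2 = -92
  a_7 = 2·-92 + 2·-29 + 2·-12 + 3·-2 = -272
  a_8 = 2·-272 + 2·-92 + 2·-29 + 3·-12 = -822
  a_9 = 2·-822 + 2·-272 + 2·-92 + 3·-29 = -2459
  a_10 = 2·-2459 + 2·-822 + 2·-272 + 3·-92 = -7382
  a_11 = 2·-7382 + 2·-2459 + 2·-822 + 3·-272 = -22142
  a_12 = 2·-22142 + 2·-7382 + 2·-2459 + 3·-822 = -66432

2,2,2,3 ; -66432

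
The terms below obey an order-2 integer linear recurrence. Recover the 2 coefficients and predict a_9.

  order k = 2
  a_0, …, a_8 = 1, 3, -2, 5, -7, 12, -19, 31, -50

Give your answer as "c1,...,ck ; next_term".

  a_2 = -1·3 + 1·1 = -2
  a_3 = -1·-2 + 1·3 = 5
  a_4 = -1·5 + 1·-2 = -7
  a_5 = -1·-7 + 1·5 = 12
  a_6 = -1·12 + 1·-7 = -19
  a_7 = -1·-19 + 1·12 = 31
  a_8 = -1·31 + 1·-19 = -50
  a_9 = -1·-50 + 1·31 = 81

-1,1 ; 81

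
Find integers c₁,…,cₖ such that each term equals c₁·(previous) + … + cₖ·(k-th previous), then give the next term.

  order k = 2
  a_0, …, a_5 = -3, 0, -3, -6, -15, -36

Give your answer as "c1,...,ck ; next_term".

  a_2 = 2·0 + 1·-3 = -3
  a_3 = 2·-3 + 1·0 = -6
  a_4 = 2·-6 + 1·-3 = -15
  a_5 = 2·-15 + 1·-6 = -36
  a_6 = 2·-36 + 1·-15 = -87

2,1 ; -87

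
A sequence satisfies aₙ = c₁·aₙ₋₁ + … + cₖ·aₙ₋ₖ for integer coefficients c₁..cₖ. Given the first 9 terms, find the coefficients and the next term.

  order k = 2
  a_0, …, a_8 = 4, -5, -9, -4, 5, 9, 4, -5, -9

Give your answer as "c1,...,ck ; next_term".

1,-1 ; -4

  a_2 = 1·-5 + -1·4 = -9
  a_3 = 1·-9 + -1·-5 = -4
  a_4 = 1·-4 + -1·-9 = 5
  a_5 = 1·5 + -1·-4 = 9
  a_6 = 1·9 + -1·5 = 4
  a_7 = 1·4 + -1·9 = -5
  a_8 = 1·-5 + -1·4 = -9
  a_9 = 1·-9 + -1·-5 = -4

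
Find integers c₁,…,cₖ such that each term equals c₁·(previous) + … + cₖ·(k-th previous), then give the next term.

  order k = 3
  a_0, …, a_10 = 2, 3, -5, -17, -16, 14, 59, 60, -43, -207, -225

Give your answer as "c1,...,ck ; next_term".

2,-3,1 ; 128

  a_3 = 2·-5 + -3·3 + 1·2 = -17
  a_4 = 2·-17 + -3·-5 + 1·3 = -16
  a_5 = 2·-16 + -3·-17 + 1·-5 = 14
  a_6 = 2·14 + -3·-16 + 1·-17 = 59
  a_7 = 2·59 + -3·14 + 1·-16 = 60
  a_8 = 2·60 + -3·59 + 1·14 = -43
  a_9 = 2·-43 + -3·60 + 1·59 = -207
  a_10 = 2·-207 + -3·-43 + 1·60 = -225
  a_11 = 2·-225 + -3·-207 + 1·-43 = 128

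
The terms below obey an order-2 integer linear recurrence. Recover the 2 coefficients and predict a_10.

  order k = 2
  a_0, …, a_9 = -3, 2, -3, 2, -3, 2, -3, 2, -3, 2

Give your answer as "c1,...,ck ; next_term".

0,1 ; -3

  a_2 = 0·2 + 1·-3 = -3
  a_3 = 0·-3 + 1·2 = 2
  a_4 = 0·2 + 1·-3 = -3
  a_5 = 0·-3 + 1·2 = 2
  a_6 = 0·2 + 1·-3 = -3
  a_7 = 0·-3 + 1·2 = 2
  a_8 = 0·2 + 1·-3 = -3
  a_9 = 0·-3 + 1·2 = 2
  a_10 = 0·2 + 1·-3 = -3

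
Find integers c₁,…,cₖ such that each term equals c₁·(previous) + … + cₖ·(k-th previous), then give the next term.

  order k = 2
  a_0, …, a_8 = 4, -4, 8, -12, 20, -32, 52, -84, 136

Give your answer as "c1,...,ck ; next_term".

  a_2 = -1·-4 + 1·4 = 8
  a_3 = -1·8 + 1·-4 = -12
  a_4 = -1·-12 + 1·8 = 20
  a_5 = -1·20 + 1·-12 = -32
  a_6 = -1·-32 + 1·20 = 52
  a_7 = -1·52 + 1·-32 = -84
  a_8 = -1·-84 + 1·52 = 136
  a_9 = -1·136 + 1·-84 = -220

-1,1 ; -220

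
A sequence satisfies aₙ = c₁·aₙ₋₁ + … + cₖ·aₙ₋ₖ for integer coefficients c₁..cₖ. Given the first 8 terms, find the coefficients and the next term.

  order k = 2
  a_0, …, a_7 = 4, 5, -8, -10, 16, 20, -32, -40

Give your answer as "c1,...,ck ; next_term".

0,-2 ; 64

  a_2 = 0·5 + -2·4 = -8
  a_3 = 0·-8 + -2·5 = -10
  a_4 = 0·-10 + -2·-8 = 16
  a_5 = 0·16 + -2·-10 = 20
  a_6 = 0·20 + -2·16 = -32
  a_7 = 0·-32 + -2·20 = -40
  a_8 = 0·-40 + -2·-32 = 64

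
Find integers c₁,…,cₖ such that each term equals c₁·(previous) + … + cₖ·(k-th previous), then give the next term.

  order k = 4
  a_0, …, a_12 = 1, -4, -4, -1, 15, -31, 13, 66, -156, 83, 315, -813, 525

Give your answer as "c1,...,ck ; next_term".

-2,-3,0,1 ; 1472

  a_4 = -2·-1 + -3·-4 + 0·-4 + 1·1 = 15
  a_5 = -2·15 + -3·-1 + 0·-4 + 1·-4 = -31
  a_6 = -2·-31 + -3·15 + 0·-1 + 1·-4 = 13
  a_7 = -2·13 + -3·-31 + 0·15 + 1·-1 = 66
  a_8 = -2·66 + -3·13 + 0·-31 + 1·15 = -156
  a_9 = -2·-156 + -3·66 + 0·13 + 1·-31 = 83
  a_10 = -2·83 + -3·-156 + 0·66 + 1·13 = 315
  a_11 = -2·315 + -3·83 + 0·-156 + 1·66 = -813
  a_12 = -2·-813 + -3·315 + 0·83 + 1·-156 = 525
  a_13 = -2·525 + -3·-813 + 0·315 + 1·83 = 1472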